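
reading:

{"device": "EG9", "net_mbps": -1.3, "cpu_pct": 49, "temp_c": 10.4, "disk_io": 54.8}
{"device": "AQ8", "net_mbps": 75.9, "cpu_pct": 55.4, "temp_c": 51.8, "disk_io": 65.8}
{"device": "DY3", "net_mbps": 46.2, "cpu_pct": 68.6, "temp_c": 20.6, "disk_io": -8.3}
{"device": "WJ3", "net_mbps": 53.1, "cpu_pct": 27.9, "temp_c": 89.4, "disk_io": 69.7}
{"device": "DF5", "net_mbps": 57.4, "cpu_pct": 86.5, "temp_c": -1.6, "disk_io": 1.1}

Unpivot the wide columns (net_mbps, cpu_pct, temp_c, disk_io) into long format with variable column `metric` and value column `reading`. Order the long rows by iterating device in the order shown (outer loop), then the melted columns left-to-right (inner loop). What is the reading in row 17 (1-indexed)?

20 rows total (5 × 4). Row 17: index ⌊(17-1)/4⌋ = 4 into device → DF5; (17-1) mod 4 = 0 into the melted columns → net_mbps.
So row 17 is (DF5, net_mbps, 57.4); reading = 57.4.

57.4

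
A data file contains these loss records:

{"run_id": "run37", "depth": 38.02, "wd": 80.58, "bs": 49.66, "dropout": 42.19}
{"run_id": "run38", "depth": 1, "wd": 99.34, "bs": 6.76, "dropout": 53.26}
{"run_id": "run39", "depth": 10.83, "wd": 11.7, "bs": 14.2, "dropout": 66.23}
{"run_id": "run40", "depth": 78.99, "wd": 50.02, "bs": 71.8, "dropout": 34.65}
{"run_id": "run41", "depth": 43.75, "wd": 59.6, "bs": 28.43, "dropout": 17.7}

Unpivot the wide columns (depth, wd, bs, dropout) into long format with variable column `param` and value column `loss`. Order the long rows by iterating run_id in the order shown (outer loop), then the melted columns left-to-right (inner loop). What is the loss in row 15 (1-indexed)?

71.8

20 rows total (5 × 4). Row 15: index ⌊(15-1)/4⌋ = 3 into run_id → run40; (15-1) mod 4 = 2 into the melted columns → bs.
So row 15 is (run40, bs, 71.8); loss = 71.8.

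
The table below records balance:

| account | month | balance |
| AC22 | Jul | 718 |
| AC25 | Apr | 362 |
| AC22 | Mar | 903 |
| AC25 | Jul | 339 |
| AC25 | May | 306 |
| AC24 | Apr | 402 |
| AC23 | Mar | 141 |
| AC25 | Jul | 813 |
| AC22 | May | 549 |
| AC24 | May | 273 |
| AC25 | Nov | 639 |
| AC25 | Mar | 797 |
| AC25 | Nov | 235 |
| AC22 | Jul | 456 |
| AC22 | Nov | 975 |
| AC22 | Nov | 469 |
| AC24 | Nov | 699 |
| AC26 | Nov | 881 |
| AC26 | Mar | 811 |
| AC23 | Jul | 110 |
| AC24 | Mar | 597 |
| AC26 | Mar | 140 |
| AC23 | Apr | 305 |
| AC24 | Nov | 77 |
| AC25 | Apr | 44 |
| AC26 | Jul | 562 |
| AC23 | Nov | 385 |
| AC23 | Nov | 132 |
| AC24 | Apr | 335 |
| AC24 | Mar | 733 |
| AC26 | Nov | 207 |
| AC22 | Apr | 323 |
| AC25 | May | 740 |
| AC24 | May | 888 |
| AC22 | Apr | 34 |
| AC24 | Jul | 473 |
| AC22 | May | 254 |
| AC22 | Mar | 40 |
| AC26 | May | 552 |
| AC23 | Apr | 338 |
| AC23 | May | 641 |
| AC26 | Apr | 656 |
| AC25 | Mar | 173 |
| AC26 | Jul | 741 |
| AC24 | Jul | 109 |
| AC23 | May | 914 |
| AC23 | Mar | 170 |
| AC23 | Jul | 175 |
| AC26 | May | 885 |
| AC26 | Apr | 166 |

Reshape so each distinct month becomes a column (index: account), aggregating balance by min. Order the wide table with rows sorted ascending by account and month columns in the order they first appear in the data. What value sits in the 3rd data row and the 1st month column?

With rows sorted ascending by account, row 3 is account=AC24. month columns in first-appearance order: Jul, Apr, Mar, May, Nov; column 1 is Jul.
Long rows with account=AC24, month=Jul: min(473, 109) = 109.

109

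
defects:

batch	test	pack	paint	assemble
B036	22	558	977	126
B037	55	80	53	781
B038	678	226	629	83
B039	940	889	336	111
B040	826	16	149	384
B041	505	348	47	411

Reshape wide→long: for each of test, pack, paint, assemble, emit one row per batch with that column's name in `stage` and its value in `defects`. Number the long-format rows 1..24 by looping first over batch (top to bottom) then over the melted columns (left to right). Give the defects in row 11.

24 rows total (6 × 4). Row 11: index ⌊(11-1)/4⌋ = 2 into batch → B038; (11-1) mod 4 = 2 into the melted columns → paint.
So row 11 is (B038, paint, 629); defects = 629.

629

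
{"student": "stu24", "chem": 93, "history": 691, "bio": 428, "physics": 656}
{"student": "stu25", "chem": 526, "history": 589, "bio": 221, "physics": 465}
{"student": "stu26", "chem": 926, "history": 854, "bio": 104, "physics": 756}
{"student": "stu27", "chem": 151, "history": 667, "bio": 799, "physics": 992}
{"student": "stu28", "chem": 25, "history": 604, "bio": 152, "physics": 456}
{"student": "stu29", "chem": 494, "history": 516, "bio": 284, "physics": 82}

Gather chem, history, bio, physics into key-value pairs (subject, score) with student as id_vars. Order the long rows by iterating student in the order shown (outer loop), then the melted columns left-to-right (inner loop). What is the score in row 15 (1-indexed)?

799

24 rows total (6 × 4). Row 15: index ⌊(15-1)/4⌋ = 3 into student → stu27; (15-1) mod 4 = 2 into the melted columns → bio.
So row 15 is (stu27, bio, 799); score = 799.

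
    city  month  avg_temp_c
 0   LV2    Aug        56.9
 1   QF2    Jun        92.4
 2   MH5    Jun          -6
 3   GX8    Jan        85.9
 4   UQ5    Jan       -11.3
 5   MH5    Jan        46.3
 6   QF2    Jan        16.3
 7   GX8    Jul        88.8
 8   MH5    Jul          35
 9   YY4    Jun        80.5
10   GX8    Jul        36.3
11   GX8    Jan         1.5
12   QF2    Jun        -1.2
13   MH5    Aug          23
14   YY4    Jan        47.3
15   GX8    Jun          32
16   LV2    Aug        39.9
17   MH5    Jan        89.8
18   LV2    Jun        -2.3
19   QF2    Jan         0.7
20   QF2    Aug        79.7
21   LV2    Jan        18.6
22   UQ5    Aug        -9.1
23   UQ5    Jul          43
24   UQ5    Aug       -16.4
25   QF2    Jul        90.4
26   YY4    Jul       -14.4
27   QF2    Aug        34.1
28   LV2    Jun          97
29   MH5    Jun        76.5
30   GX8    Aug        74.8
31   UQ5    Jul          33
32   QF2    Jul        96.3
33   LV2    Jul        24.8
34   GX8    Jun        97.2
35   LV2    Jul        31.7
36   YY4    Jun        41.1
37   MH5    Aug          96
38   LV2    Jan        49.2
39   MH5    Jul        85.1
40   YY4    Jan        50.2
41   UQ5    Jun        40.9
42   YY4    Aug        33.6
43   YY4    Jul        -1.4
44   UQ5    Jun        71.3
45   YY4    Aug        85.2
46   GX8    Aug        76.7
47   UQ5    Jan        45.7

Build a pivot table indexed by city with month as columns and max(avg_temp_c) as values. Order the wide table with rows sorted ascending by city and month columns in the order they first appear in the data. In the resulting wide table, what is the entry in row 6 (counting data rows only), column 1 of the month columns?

85.2

With rows sorted ascending by city, row 6 is city=YY4. month columns in first-appearance order: Aug, Jun, Jan, Jul; column 1 is Aug.
Long rows with city=YY4, month=Aug: max(33.6, 85.2) = 85.2.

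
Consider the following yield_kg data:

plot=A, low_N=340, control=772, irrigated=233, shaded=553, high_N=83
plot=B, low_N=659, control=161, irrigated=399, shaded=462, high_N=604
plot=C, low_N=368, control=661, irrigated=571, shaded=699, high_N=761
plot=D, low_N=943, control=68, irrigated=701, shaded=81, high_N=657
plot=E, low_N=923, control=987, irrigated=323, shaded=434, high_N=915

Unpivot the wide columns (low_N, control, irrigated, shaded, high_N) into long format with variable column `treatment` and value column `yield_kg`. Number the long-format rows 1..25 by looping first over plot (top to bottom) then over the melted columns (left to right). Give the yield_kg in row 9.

25 rows total (5 × 5). Row 9: index ⌊(9-1)/5⌋ = 1 into plot → B; (9-1) mod 5 = 3 into the melted columns → shaded.
So row 9 is (B, shaded, 462); yield_kg = 462.

462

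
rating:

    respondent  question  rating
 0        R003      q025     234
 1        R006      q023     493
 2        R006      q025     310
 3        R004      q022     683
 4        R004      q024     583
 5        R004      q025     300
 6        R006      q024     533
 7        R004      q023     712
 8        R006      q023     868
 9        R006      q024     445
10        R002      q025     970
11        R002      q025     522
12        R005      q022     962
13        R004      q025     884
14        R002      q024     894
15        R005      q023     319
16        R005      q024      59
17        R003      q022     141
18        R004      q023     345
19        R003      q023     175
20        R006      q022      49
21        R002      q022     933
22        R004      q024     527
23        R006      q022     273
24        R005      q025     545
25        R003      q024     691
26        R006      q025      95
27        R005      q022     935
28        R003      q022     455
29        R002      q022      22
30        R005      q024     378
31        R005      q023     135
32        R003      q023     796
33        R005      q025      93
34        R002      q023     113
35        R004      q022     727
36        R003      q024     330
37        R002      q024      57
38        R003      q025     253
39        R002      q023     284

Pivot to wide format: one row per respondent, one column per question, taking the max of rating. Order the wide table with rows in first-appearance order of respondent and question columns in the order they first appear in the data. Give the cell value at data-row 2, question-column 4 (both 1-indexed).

With rows in first-appearance order of respondent, row 2 is respondent=R006. question columns in first-appearance order: q025, q023, q022, q024; column 4 is q024.
Long rows with respondent=R006, question=q024: max(533, 445) = 533.

533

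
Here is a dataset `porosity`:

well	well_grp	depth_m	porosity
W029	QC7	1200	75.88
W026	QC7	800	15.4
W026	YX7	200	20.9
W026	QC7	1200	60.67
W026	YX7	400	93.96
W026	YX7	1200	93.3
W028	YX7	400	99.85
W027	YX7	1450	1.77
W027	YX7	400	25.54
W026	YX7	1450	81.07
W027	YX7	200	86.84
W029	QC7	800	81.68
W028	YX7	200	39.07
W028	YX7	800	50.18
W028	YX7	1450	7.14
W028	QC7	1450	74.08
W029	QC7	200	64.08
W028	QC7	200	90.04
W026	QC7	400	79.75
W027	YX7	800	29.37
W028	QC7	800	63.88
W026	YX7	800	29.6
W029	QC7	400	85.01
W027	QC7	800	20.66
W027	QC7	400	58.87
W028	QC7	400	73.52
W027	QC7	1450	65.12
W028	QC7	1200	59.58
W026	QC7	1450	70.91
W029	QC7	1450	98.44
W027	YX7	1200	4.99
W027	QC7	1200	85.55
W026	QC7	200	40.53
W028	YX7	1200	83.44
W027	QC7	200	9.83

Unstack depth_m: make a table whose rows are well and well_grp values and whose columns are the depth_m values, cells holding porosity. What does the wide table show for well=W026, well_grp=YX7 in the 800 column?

Wide layout: rows indexed by well and well_grp, columns are the 5 distinct depth_m values (1200, 800, 200, 400, 1450).
Cell (well=W026, well_grp=YX7, depth_m=800) draws from the long row where well=W026, well_grp=YX7 and depth_m=800, which has porosity=29.6.

29.6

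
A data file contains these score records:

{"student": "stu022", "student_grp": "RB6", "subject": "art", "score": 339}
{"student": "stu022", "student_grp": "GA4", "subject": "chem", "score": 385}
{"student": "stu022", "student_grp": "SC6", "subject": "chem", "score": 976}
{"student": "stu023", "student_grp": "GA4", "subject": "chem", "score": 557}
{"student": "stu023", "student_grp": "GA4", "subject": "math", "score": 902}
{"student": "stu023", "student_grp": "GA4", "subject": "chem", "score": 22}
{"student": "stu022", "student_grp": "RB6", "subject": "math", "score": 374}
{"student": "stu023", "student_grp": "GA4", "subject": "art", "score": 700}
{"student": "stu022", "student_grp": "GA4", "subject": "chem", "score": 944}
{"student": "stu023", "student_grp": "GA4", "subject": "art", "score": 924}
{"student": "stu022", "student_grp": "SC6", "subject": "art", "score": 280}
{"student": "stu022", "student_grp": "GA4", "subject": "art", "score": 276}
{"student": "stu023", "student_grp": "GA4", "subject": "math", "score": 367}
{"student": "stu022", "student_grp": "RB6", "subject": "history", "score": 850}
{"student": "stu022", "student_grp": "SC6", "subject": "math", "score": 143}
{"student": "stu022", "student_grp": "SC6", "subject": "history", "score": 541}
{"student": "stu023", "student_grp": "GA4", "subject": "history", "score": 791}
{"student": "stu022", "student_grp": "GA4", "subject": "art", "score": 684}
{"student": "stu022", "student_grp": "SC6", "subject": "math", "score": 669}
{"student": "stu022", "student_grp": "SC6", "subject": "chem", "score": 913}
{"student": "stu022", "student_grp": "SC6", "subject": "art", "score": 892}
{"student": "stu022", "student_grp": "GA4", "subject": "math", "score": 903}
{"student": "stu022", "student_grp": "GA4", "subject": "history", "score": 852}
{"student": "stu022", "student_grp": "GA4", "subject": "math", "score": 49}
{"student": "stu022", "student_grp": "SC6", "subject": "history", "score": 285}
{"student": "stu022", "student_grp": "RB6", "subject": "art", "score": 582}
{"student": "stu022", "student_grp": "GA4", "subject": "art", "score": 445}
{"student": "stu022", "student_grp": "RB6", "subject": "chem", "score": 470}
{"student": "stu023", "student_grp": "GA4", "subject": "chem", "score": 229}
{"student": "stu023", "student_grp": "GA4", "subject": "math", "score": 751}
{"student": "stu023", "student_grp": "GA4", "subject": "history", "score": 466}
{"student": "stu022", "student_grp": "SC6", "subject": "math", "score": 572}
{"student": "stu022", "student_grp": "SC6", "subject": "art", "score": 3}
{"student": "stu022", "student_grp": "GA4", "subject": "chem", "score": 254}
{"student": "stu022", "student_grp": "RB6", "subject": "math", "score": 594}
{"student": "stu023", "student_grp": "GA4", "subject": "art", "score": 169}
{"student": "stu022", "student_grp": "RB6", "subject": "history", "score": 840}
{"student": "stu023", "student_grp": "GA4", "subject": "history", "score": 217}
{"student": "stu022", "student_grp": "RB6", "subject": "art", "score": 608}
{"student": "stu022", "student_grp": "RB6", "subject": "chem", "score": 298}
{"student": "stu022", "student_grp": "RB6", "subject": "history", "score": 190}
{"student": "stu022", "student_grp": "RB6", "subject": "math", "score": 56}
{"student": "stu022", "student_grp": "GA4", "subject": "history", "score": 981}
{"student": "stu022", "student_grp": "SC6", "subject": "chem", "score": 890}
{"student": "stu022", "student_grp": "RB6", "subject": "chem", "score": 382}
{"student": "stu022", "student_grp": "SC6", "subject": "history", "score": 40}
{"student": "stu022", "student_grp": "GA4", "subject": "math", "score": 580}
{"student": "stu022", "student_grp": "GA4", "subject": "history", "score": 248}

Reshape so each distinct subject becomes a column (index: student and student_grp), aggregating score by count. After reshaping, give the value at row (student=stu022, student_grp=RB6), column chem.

3

Rows with student=stu022, student_grp=RB6 and subject=chem: score values are 470, 298, 382.
3 rows match — count = 3.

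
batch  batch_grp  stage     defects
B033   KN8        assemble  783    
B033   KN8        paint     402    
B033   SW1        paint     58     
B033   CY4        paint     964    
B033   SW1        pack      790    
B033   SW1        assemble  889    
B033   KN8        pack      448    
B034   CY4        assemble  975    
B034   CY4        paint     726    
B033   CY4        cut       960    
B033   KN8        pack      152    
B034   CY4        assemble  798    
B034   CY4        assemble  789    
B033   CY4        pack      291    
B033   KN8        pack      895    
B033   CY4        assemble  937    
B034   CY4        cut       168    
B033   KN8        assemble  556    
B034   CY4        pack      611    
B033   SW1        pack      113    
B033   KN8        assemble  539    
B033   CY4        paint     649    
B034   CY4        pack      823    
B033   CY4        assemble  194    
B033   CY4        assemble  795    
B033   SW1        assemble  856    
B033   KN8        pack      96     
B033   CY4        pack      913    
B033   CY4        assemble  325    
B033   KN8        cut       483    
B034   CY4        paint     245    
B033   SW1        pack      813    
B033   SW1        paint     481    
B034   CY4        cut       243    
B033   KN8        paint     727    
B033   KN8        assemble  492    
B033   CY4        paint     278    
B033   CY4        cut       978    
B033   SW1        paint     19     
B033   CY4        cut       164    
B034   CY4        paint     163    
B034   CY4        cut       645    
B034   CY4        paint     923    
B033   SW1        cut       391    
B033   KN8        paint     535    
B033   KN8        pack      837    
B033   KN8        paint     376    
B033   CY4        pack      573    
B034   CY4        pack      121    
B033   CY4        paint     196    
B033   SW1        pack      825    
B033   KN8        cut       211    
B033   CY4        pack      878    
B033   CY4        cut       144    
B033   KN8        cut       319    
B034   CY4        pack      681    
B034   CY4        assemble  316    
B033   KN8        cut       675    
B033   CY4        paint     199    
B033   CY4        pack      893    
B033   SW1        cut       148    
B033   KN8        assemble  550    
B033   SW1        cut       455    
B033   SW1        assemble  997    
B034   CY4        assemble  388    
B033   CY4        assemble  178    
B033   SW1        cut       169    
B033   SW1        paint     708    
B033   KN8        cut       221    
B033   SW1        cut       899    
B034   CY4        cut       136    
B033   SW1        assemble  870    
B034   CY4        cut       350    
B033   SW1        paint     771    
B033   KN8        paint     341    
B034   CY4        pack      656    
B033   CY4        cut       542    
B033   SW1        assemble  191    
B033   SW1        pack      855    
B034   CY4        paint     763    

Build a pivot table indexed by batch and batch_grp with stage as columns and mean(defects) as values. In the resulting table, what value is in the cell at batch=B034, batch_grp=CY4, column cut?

308.40

Rows with batch=B034, batch_grp=CY4 and stage=cut: defects values are 168, 243, 645, 136, 350.
(168 + 243 + 645 + 136 + 350) / 5 = 308.40.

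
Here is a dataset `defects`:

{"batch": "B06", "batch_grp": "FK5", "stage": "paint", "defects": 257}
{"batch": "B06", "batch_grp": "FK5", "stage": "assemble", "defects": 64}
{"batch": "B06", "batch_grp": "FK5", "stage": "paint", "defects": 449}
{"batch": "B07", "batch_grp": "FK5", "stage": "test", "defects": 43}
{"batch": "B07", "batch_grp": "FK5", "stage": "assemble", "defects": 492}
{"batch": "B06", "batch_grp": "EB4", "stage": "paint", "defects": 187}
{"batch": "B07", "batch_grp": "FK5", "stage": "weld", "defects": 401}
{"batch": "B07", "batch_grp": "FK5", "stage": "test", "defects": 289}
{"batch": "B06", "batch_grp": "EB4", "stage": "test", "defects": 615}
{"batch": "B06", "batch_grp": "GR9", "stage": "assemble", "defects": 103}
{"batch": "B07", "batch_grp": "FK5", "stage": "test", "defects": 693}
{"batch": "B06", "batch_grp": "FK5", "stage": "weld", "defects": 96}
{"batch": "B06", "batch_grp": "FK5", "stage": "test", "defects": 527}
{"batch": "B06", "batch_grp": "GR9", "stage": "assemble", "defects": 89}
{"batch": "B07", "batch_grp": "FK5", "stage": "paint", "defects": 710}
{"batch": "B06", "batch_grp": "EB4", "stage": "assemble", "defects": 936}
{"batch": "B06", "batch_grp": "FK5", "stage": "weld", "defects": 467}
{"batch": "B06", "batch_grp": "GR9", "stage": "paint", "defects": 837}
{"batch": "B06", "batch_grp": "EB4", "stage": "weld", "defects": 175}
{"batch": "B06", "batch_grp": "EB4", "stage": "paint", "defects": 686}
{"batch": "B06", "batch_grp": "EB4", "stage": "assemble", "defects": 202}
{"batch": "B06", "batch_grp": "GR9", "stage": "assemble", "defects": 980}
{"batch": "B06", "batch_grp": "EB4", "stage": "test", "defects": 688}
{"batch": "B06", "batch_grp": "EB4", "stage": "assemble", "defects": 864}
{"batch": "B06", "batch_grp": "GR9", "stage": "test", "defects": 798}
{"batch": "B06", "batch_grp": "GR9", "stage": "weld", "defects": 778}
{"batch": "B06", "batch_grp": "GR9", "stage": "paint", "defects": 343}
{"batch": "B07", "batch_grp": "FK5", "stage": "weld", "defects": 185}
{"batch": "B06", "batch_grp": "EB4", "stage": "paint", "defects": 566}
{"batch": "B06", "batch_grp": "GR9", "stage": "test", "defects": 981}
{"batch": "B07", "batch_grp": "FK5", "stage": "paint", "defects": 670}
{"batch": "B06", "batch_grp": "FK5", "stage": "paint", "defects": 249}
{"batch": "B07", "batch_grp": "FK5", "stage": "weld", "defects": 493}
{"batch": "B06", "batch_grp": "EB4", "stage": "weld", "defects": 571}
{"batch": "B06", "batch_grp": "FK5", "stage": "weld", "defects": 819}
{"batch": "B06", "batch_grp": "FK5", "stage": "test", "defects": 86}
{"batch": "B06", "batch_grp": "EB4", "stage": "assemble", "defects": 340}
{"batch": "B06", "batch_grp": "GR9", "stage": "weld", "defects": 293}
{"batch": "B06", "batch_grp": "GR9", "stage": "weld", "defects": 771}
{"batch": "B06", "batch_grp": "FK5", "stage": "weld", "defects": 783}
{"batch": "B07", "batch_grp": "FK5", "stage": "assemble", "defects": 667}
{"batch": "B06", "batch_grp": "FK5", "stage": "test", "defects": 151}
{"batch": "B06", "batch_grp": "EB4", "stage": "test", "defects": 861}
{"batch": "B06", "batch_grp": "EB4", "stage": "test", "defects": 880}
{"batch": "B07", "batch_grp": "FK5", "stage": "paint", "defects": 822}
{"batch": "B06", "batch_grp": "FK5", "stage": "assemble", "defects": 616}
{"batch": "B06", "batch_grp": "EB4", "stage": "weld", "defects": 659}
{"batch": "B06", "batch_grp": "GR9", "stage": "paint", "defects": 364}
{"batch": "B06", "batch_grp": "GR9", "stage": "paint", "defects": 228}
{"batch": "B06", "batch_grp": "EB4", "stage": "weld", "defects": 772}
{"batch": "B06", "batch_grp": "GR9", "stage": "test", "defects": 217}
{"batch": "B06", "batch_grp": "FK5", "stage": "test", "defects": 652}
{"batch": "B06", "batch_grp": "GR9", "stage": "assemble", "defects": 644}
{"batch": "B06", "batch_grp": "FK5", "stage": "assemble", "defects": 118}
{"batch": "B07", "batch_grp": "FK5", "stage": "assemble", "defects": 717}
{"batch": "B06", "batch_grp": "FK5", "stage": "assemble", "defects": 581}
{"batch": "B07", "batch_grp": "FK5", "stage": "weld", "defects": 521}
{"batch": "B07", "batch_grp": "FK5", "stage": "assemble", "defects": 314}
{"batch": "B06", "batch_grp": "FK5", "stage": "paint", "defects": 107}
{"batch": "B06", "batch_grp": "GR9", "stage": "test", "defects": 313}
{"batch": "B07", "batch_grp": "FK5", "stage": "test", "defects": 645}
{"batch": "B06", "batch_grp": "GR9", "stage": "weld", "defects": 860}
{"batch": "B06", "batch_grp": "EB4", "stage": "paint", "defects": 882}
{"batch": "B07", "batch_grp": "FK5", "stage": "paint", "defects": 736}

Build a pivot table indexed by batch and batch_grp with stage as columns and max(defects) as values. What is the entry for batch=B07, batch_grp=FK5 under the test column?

693

Rows with batch=B07, batch_grp=FK5 and stage=test: defects values are 43, 289, 693, 645.
max(43, 289, 693, 645) = 693.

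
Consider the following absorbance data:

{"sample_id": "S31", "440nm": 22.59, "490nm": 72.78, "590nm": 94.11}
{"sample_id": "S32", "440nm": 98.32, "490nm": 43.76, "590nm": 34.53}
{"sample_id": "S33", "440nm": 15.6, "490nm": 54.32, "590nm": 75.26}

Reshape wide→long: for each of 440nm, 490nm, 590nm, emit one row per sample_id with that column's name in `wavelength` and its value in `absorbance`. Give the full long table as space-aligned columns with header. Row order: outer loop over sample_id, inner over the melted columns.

sample_id  wavelength  absorbance
S31        440nm       22.59     
S31        490nm       72.78     
S31        590nm       94.11     
S32        440nm       98.32     
S32        490nm       43.76     
S32        590nm       34.53     
S33        440nm       15.6      
S33        490nm       54.32     
S33        590nm       75.26     

Each (sample_id, column) pair becomes one row: 3 × 3 = 9 rows.
For example, (S31, 440nm) → absorbance=22.59.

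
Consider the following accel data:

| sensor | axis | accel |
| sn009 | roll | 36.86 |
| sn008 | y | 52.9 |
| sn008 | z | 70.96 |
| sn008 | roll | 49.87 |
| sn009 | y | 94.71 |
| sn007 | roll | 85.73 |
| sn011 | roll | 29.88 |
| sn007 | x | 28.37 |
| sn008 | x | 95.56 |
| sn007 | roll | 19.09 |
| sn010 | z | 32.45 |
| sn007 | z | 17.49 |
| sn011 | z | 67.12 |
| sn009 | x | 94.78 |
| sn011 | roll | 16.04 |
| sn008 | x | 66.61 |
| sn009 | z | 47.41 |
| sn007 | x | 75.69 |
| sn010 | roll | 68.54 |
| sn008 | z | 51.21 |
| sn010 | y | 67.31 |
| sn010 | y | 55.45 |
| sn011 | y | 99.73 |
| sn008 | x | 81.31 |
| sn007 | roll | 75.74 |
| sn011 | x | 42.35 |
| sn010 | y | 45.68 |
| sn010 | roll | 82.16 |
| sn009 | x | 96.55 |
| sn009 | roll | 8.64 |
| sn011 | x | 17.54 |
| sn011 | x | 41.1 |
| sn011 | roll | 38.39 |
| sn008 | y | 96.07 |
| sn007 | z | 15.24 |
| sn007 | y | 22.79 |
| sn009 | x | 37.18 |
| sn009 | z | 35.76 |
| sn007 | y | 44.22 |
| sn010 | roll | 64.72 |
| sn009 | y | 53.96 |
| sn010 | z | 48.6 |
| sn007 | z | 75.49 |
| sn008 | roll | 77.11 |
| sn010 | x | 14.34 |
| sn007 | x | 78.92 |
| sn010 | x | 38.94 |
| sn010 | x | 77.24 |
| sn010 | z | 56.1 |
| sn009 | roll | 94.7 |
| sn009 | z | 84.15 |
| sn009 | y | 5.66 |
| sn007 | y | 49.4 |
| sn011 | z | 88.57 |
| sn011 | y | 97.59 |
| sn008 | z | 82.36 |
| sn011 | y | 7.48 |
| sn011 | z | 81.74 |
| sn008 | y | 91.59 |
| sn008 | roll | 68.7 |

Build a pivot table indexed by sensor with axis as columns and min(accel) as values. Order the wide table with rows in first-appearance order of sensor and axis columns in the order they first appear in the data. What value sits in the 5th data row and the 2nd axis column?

45.68

With rows in first-appearance order of sensor, row 5 is sensor=sn010. axis columns in first-appearance order: roll, y, z, x; column 2 is y.
Long rows with sensor=sn010, axis=y: min(67.31, 55.45, 45.68) = 45.68.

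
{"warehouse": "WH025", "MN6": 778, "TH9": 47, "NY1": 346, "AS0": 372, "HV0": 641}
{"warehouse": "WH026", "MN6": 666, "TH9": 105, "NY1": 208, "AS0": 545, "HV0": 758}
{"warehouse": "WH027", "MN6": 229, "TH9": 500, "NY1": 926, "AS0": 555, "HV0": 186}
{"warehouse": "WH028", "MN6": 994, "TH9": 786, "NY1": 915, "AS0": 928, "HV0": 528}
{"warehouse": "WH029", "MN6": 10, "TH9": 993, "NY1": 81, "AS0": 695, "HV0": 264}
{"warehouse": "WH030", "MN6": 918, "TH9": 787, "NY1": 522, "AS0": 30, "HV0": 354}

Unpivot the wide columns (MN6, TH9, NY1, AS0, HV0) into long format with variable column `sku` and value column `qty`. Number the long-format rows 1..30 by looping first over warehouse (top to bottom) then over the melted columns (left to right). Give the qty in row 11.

30 rows total (6 × 5). Row 11: index ⌊(11-1)/5⌋ = 2 into warehouse → WH027; (11-1) mod 5 = 0 into the melted columns → MN6.
So row 11 is (WH027, MN6, 229); qty = 229.

229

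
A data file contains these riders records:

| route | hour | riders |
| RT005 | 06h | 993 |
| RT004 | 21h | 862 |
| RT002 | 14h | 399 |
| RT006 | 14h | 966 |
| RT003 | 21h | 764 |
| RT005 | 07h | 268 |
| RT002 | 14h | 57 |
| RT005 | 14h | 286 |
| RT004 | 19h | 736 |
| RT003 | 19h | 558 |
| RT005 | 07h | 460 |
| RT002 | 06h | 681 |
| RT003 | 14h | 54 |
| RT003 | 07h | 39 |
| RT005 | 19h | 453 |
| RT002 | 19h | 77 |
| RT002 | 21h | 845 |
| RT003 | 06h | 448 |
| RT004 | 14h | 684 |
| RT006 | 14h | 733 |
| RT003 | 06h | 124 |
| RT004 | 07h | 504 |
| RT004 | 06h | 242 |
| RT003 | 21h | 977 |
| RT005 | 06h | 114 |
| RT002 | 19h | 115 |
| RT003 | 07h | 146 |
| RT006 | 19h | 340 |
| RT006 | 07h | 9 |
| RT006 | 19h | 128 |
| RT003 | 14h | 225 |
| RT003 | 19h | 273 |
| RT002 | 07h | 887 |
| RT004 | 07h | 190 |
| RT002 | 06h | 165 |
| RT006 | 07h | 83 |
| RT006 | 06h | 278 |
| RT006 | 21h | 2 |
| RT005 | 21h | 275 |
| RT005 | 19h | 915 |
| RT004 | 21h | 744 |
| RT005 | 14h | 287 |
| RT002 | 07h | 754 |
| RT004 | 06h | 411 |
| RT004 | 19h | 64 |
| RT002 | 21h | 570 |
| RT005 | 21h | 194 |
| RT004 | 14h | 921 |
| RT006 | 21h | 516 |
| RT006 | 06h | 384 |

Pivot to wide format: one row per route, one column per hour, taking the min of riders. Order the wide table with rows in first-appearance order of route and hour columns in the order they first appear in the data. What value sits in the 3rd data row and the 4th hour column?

With rows in first-appearance order of route, row 3 is route=RT002. hour columns in first-appearance order: 06h, 21h, 14h, 07h, 19h; column 4 is 07h.
Long rows with route=RT002, hour=07h: min(887, 754) = 754.

754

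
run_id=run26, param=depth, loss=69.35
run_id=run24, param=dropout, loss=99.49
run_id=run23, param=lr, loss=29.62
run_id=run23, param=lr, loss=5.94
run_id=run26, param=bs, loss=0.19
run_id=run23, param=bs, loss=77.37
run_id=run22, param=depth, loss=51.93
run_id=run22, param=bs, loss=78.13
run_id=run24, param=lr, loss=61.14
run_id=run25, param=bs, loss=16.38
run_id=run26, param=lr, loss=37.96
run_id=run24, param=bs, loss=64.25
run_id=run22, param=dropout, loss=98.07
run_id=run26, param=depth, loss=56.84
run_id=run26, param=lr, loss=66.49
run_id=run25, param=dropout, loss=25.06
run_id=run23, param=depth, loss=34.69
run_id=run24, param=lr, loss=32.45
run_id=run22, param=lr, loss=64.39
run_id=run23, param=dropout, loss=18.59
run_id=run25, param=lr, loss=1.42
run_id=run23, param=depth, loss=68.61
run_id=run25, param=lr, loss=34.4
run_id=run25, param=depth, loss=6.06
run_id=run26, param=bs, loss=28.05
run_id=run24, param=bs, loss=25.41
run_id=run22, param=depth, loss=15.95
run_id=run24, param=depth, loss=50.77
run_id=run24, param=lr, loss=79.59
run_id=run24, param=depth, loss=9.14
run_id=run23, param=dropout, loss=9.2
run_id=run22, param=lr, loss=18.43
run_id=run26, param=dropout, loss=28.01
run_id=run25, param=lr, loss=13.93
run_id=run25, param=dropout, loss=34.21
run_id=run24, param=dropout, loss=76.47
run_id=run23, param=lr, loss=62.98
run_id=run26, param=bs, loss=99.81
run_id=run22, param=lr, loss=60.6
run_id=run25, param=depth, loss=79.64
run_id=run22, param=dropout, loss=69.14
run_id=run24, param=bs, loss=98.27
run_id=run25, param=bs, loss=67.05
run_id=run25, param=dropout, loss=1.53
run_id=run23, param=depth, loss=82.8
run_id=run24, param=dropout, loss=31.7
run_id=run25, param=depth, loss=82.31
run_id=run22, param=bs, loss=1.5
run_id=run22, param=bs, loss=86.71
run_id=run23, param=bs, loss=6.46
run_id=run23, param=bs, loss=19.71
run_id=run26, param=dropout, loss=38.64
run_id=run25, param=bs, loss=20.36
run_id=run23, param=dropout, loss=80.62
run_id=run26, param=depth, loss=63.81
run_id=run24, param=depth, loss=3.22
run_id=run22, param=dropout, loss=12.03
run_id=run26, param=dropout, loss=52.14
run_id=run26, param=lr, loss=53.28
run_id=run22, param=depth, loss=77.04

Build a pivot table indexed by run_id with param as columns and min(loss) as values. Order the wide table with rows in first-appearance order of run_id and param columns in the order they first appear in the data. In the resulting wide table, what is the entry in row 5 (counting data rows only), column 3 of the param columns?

1.42

With rows in first-appearance order of run_id, row 5 is run_id=run25. param columns in first-appearance order: depth, dropout, lr, bs; column 3 is lr.
Long rows with run_id=run25, param=lr: min(1.42, 34.4, 13.93) = 1.42.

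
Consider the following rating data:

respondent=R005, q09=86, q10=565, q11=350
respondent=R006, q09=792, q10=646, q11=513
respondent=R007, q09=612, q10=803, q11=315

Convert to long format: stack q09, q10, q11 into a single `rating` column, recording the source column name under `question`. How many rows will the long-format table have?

3 respondent values × 3 melted columns = 9 rows.

9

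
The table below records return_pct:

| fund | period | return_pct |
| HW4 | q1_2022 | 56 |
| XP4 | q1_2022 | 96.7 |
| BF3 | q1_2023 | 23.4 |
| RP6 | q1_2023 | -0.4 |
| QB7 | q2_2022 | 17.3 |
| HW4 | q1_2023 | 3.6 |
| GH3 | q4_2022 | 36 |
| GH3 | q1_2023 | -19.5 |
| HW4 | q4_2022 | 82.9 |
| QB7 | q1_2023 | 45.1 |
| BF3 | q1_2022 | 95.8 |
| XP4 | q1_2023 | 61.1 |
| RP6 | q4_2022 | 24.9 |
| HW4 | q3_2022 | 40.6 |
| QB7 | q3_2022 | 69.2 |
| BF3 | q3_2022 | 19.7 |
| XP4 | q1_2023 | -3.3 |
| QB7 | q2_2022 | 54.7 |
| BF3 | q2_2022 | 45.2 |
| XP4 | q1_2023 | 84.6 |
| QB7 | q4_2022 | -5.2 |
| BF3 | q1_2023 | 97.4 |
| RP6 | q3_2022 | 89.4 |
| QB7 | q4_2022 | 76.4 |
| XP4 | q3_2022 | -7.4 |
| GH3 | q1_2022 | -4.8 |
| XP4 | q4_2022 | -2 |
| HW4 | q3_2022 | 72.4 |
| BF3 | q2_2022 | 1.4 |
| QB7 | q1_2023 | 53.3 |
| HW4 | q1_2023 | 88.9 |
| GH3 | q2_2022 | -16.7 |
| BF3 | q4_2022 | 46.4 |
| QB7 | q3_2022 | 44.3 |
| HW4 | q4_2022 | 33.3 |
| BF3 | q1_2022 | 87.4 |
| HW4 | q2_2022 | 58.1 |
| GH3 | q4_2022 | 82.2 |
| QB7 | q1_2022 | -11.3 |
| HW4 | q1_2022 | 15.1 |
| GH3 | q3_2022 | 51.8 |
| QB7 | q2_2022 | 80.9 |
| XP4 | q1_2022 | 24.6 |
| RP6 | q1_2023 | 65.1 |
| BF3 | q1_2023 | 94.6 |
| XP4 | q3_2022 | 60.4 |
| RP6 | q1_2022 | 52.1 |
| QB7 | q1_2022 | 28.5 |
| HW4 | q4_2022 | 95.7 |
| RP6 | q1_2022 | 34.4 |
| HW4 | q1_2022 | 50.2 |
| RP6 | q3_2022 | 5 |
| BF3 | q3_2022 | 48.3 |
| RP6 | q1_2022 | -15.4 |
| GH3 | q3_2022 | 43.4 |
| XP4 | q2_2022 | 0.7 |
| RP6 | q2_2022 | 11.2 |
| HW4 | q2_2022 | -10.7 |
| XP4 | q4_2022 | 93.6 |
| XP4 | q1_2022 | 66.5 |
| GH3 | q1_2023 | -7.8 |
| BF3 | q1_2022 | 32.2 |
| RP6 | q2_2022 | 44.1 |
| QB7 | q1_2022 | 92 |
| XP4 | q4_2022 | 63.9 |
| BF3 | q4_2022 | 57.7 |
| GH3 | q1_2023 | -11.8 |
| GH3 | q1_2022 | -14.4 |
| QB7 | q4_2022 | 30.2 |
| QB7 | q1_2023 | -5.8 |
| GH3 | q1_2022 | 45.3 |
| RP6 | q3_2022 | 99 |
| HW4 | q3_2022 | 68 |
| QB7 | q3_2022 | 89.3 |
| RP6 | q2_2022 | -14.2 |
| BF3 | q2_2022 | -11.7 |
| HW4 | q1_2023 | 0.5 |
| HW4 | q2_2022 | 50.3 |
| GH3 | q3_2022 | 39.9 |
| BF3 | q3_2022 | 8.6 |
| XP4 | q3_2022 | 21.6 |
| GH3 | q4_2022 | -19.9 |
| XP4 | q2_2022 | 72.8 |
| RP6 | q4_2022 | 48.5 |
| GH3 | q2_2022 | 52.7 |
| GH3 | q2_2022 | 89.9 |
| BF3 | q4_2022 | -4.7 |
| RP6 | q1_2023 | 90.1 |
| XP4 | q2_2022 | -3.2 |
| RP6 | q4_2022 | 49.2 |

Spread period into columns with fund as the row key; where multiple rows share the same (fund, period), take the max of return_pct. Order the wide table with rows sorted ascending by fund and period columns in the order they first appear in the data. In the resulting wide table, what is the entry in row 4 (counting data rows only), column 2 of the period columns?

With rows sorted ascending by fund, row 4 is fund=QB7. period columns in first-appearance order: q1_2022, q1_2023, q2_2022, q4_2022, q3_2022; column 2 is q1_2023.
Long rows with fund=QB7, period=q1_2023: max(45.1, 53.3, -5.8) = 53.3.

53.3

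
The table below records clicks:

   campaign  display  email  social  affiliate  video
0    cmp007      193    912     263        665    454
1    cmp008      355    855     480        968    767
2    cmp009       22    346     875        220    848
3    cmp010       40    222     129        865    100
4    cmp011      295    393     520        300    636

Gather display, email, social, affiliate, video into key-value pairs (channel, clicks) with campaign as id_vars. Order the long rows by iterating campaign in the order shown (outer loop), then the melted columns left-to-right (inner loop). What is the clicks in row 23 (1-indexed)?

520

25 rows total (5 × 5). Row 23: index ⌊(23-1)/5⌋ = 4 into campaign → cmp011; (23-1) mod 5 = 2 into the melted columns → social.
So row 23 is (cmp011, social, 520); clicks = 520.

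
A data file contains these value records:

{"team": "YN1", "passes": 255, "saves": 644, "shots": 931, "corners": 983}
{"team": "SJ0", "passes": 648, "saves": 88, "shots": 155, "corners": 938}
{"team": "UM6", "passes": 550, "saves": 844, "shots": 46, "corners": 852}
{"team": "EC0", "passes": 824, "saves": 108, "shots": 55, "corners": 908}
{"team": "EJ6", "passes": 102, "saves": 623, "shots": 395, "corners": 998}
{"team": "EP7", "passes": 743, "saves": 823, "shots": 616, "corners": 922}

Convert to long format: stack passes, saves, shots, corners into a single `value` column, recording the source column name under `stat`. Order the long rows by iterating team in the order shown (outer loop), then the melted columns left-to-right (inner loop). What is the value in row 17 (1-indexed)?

102

24 rows total (6 × 4). Row 17: index ⌊(17-1)/4⌋ = 4 into team → EJ6; (17-1) mod 4 = 0 into the melted columns → passes.
So row 17 is (EJ6, passes, 102); value = 102.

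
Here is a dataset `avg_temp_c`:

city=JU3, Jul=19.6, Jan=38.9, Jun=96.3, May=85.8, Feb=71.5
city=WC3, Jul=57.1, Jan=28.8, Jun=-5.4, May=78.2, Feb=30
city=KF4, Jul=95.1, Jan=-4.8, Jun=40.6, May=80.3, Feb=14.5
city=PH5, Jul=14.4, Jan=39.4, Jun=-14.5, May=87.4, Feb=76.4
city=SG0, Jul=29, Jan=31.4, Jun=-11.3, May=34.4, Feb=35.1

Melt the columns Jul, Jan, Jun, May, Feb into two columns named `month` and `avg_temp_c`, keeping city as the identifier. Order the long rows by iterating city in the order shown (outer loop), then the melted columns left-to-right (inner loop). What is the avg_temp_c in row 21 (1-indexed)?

29

25 rows total (5 × 5). Row 21: index ⌊(21-1)/5⌋ = 4 into city → SG0; (21-1) mod 5 = 0 into the melted columns → Jul.
So row 21 is (SG0, Jul, 29); avg_temp_c = 29.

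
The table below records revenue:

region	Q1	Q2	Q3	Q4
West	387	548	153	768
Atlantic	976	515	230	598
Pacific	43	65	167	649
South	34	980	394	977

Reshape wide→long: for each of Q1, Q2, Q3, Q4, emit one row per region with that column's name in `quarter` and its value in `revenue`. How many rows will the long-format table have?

4 region values × 4 melted columns = 16 rows.

16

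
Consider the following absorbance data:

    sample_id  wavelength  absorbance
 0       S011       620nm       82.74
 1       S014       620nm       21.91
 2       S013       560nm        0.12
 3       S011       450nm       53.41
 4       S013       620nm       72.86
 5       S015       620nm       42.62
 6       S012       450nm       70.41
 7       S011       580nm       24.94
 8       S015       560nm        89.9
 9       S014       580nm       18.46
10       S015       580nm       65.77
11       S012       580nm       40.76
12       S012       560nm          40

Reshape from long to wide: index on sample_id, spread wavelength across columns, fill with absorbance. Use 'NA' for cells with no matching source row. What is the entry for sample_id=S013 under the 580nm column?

No long-format row has sample_id=S013 and wavelength=580nm, so the cell is NA.

NA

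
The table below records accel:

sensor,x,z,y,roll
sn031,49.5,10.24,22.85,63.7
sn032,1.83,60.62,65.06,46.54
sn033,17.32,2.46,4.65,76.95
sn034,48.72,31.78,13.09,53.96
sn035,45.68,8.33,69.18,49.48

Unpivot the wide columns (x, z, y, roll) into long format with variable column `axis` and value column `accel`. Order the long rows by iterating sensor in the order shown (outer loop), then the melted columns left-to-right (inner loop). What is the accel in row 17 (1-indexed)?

20 rows total (5 × 4). Row 17: index ⌊(17-1)/4⌋ = 4 into sensor → sn035; (17-1) mod 4 = 0 into the melted columns → x.
So row 17 is (sn035, x, 45.68); accel = 45.68.

45.68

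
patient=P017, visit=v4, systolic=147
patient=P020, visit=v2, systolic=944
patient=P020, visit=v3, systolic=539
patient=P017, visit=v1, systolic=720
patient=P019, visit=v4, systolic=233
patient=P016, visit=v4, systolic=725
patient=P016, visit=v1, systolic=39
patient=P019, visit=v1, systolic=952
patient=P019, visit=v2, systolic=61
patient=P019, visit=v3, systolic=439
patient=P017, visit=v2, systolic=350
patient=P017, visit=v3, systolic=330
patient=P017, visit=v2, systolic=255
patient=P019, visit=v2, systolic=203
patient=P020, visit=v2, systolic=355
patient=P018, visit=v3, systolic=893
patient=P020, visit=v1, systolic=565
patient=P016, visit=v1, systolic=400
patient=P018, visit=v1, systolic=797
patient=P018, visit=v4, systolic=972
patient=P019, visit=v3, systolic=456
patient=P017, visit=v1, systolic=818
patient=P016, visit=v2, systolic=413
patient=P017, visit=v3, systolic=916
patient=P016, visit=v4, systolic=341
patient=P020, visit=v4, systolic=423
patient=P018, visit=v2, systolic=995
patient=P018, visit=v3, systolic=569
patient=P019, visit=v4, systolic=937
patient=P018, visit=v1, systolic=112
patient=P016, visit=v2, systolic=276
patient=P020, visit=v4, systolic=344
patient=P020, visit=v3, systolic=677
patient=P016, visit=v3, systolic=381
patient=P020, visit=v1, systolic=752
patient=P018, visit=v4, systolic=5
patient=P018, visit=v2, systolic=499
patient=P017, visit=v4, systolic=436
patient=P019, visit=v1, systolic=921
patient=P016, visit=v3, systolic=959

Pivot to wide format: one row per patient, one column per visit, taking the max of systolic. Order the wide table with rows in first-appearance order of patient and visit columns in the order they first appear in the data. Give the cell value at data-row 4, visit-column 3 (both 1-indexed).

With rows in first-appearance order of patient, row 4 is patient=P016. visit columns in first-appearance order: v4, v2, v3, v1; column 3 is v3.
Long rows with patient=P016, visit=v3: max(381, 959) = 959.

959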